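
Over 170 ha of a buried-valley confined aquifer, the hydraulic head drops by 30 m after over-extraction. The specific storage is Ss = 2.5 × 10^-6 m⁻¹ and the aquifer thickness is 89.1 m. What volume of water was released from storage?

ΔV ≈ 11400 m³

S = Ss × b = 2.5 × 10^-6 m⁻¹ × 89.1 m = 2.228 × 10^-4
A = 170 ha = 1.7 × 10^6 m²
ΔV = S × A × Δh = 2.228 × 10^-4 × 1.7 × 10^6 m² × 30 m = 11360 m³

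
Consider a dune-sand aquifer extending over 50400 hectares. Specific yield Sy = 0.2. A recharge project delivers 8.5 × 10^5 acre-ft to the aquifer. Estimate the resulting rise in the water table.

A = 50400 hectares = 5.04 × 10^8 m²
ΔV = 8.5 × 10^5 acre-ft = 1.048 × 10^9 m³
Δh = ΔV / (Sy × A) = 1.048 × 10^9 m³ / (0.2 × 5.04 × 10^8 m²) = 10.4 m

Δh ≈ 10.4 m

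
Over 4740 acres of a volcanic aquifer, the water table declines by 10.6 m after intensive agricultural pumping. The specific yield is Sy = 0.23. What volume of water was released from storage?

ΔV ≈ 4.68 × 10^7 m³

A = 4740 acres = 1.918 × 10^7 m²
ΔV = Sy × A × Δh = 0.23 × 1.918 × 10^7 m² × 10.6 m = 4.677 × 10^7 m³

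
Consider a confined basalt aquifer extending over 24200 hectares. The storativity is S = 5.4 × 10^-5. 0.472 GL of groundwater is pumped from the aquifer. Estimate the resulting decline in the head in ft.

A = 24200 hectares = 2.42 × 10^8 m²
ΔV = 0.472 GL = 4.72 × 10^5 m³
Δh = ΔV / (S × A) = 4.72 × 10^5 m³ / (5.4 × 10^-5 × 2.42 × 10^8 m²) = 36.12 m
Δh = 36.12 m = 118.5 ft

Δh ≈ 118 ft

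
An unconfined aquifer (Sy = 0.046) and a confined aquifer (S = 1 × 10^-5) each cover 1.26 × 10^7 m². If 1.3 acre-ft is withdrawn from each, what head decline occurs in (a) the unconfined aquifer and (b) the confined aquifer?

ΔV = 1.3 acre-ft = 1604 m³
Unconfined: Δh_u = ΔV/(Sy·A) = 1604/(0.046 × 1.26 × 10^7) = 0.002767 m
Confined: Δh_c = ΔV/(S·A) = 1604/(1 × 10^-5 × 1.26 × 10^7) = 12.73 m

Δh_u ≈ 0.00277 m; Δh_c ≈ 12.7 m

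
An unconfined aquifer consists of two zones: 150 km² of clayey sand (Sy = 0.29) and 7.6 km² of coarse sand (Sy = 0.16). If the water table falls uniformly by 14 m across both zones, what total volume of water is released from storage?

A₁ = 150 km² = 1.5 × 10^8 m²; A₂ = 7.6 km² = 7.6 × 10^6 m²
ΔV₁ = 0.29 × 1.5 × 10^8 × 14 = 6.09 × 10^8 m³
ΔV₂ = 0.16 × 7.6 × 10^6 × 14 = 1.702 × 10^7 m³
ΔV = ΔV₁ + ΔV₂ = 6.26 × 10^8 m³

ΔV ≈ 6.26 × 10^8 m³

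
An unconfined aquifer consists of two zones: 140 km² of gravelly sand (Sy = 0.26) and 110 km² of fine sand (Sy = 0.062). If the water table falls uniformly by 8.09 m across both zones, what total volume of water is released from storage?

ΔV ≈ 3.5 × 10^8 m³

A₁ = 140 km² = 1.4 × 10^8 m²; A₂ = 110 km² = 1.1 × 10^8 m²
ΔV₁ = 0.26 × 1.4 × 10^8 × 8.09 = 2.945 × 10^8 m³
ΔV₂ = 0.062 × 1.1 × 10^8 × 8.09 = 5.517 × 10^7 m³
ΔV = ΔV₁ + ΔV₂ = 3.496 × 10^8 m³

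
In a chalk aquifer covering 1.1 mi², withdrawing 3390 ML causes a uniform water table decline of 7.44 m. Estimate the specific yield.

A = 1.1 mi² = 2.849 × 10^6 m²
ΔV = 3390 ML = 3.39 × 10^6 m³
Sy = ΔV / (A × Δh) = 3.39 × 10^6 m³ / (2.849 × 10^6 m² × 7.44 m) = 0.1599

Sy ≈ 0.16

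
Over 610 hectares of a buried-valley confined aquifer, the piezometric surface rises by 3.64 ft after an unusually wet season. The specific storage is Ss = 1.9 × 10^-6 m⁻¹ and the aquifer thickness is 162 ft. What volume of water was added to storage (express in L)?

ΔV ≈ 6.35 × 10^5 L

b = 162 ft = 49.38 m
S = Ss × b = 1.9 × 10^-6 m⁻¹ × 49.38 m = 9.382 × 10^-5
A = 610 hectares = 6.1 × 10^6 m²
Δh = 3.64 ft = 1.109 m
ΔV = S × A × Δh = 9.382 × 10^-5 × 6.1 × 10^6 m² × 1.109 m = 634.9 m³
ΔV = 634.9 m³ = 6.349 × 10^5 L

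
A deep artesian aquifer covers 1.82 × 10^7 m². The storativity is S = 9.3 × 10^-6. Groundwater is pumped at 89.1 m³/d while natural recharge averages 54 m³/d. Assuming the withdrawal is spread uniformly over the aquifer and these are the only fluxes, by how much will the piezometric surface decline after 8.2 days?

Δh ≈ 1.7 m

Net abstraction = 89.1 − 54 = 35.1 m³/d
ΔV = Q × t = 35.1 m³/d × 8.2 d = 287.8 m³
Δh = ΔV / (S × A) = 287.8 / (9.3 × 10^-6 × 1.82 × 10^7) = 1.7 m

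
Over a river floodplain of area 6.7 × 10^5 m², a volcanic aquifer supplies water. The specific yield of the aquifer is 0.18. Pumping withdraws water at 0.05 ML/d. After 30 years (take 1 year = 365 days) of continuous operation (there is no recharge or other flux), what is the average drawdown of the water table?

Q = 0.05 ML/d = 50 m³/d
t = 30 years = 10950 d
ΔV = Q × t = 50 m³/d × 10950 d = 5.475 × 10^5 m³
Δh = ΔV / (Sy × A) = 5.475 × 10^5 / (0.18 × 6.7 × 10^5) = 4.54 m

Δh ≈ 4.54 m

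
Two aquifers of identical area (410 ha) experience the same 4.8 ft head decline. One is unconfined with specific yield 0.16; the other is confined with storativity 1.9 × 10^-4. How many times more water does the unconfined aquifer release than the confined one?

ΔV_u / ΔV_c ≈ 842

A = 410 ha = 4.1 × 10^6 m²
Δh = 4.8 ft = 1.463 m
Unconfined: ΔV_u = Sy × A × Δh = 0.16 × 4.1 × 10^6 × 1.463 = 9.598 × 10^5 m³
Confined: ΔV_c = S × A × Δh = 1.9 × 10^-4 × 4.1 × 10^6 × 1.463 = 1140 m³
Ratio = ΔV_u / ΔV_c = Sy / S = 0.16 / 1.9 × 10^-4 = 842.1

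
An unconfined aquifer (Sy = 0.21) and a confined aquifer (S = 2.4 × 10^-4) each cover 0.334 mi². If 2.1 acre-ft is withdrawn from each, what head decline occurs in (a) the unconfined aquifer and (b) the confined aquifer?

Δh_u ≈ 0.0143 m; Δh_c ≈ 12.5 m

A = 0.334 mi² = 8.651 × 10^5 m²
ΔV = 2.1 acre-ft = 2590 m³
Unconfined: Δh_u = ΔV/(Sy·A) = 2590/(0.21 × 8.651 × 10^5) = 0.01426 m
Confined: Δh_c = ΔV/(S·A) = 2590/(2.4 × 10^-4 × 8.651 × 10^5) = 12.48 m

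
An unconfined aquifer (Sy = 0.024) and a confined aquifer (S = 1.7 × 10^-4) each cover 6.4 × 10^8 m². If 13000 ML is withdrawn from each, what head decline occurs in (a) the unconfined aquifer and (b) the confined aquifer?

ΔV = 13000 ML = 1.3 × 10^7 m³
Unconfined: Δh_u = ΔV/(Sy·A) = 1.3 × 10^7/(0.024 × 6.4 × 10^8) = 0.8464 m
Confined: Δh_c = ΔV/(S·A) = 1.3 × 10^7/(1.7 × 10^-4 × 6.4 × 10^8) = 119.5 m

Δh_u ≈ 0.846 m; Δh_c ≈ 119 m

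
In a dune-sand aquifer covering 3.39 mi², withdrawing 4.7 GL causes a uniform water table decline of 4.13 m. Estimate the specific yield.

A = 3.39 mi² = 8.78 × 10^6 m²
ΔV = 4.7 GL = 4.7 × 10^6 m³
Sy = ΔV / (A × Δh) = 4.7 × 10^6 m³ / (8.78 × 10^6 m² × 4.13 m) = 0.1296

Sy ≈ 0.13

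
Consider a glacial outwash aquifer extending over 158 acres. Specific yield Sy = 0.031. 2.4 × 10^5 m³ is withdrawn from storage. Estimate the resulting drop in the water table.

Δh ≈ 12.1 m

A = 158 acres = 6.394 × 10^5 m²
Δh = ΔV / (Sy × A) = 2.4 × 10^5 m³ / (0.031 × 6.394 × 10^5 m²) = 12.11 m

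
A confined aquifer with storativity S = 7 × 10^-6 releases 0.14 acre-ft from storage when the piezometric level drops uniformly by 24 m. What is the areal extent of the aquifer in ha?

ΔV = 0.14 acre-ft = 172.7 m³
A = ΔV / (S × Δh) = 172.7 / (7 × 10^-6 × 24) = 1.028 × 10^6 m²
A = 1.028 × 10^6 m² = 102.8 ha

A ≈ 103 ha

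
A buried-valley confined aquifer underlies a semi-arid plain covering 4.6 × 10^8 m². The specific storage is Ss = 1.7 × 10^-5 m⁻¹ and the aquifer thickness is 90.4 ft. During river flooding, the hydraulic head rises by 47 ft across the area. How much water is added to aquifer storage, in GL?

b = 90.4 ft = 27.55 m
S = Ss × b = 1.7 × 10^-5 m⁻¹ × 27.55 m = 4.684 × 10^-4
Δh = 47 ft = 14.33 m
ΔV = S × A × Δh = 4.684 × 10^-4 × 4.6 × 10^8 m² × 14.33 m = 3.087 × 10^6 m³
ΔV = 3.087 × 10^6 m³ = 3.087 GL

ΔV ≈ 3.09 GL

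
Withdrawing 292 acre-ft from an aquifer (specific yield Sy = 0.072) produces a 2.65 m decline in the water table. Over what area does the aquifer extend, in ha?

ΔV = 292 acre-ft = 3.602 × 10^5 m³
A = ΔV / (Sy × Δh) = 3.602 × 10^5 / (0.072 × 2.65) = 1.888 × 10^6 m²
A = 1.888 × 10^6 m² = 188.8 ha

A ≈ 189 ha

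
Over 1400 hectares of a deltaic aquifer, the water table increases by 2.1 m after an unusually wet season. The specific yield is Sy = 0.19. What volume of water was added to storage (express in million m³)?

ΔV ≈ 5.59 million m³

A = 1400 hectares = 1.4 × 10^7 m²
ΔV = Sy × A × Δh = 0.19 × 1.4 × 10^7 m² × 2.1 m = 5.586 × 10^6 m³
ΔV = 5.586 × 10^6 m³ = 5.586 million m³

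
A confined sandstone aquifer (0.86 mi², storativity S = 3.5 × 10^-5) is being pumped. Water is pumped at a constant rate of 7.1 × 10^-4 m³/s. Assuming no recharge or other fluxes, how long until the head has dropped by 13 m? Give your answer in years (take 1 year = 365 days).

A = 0.86 mi² = 2.227 × 10^6 m²
ΔV = S × A × Δh = 3.5 × 10^-5 × 2.227 × 10^6 × 13 = 1013 m³
Q = 7.1 × 10^-4 m³/s = 61.34 m³/d
t = ΔV / Q = 1013 m³ / 61.34 m³/d = 16.52 d
t = 16.52 d ≈ 0.04526 years

t ≈ 0.0453 years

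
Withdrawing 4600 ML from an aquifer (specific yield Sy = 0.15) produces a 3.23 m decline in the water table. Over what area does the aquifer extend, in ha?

A ≈ 949 ha

ΔV = 4600 ML = 4.6 × 10^6 m³
A = ΔV / (Sy × Δh) = 4.6 × 10^6 / (0.15 × 3.23) = 9.494 × 10^6 m²
A = 9.494 × 10^6 m² = 949.4 ha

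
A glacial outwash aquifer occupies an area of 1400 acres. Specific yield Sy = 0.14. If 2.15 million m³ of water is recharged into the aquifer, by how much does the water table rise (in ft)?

A = 1400 acres = 5.666 × 10^6 m²
ΔV = 2.15 million m³ = 2.15 × 10^6 m³
Δh = ΔV / (Sy × A) = 2.15 × 10^6 m³ / (0.14 × 5.666 × 10^6 m²) = 2.711 m
Δh = 2.711 m = 8.893 ft

Δh ≈ 8.89 ft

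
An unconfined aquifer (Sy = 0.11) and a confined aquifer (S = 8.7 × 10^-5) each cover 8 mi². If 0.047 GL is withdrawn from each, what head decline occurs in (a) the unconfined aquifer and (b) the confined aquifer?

Δh_u ≈ 0.0206 m; Δh_c ≈ 26.1 m

A = 8 mi² = 2.072 × 10^7 m²
ΔV = 0.047 GL = 47000 m³
Unconfined: Δh_u = ΔV/(Sy·A) = 47000/(0.11 × 2.072 × 10^7) = 0.02062 m
Confined: Δh_c = ΔV/(S·A) = 47000/(8.7 × 10^-5 × 2.072 × 10^7) = 26.07 m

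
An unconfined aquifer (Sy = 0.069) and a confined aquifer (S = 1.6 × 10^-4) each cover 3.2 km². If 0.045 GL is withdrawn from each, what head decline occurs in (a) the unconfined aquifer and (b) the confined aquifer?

A = 3.2 km² = 3.2 × 10^6 m²
ΔV = 0.045 GL = 45000 m³
Unconfined: Δh_u = ΔV/(Sy·A) = 45000/(0.069 × 3.2 × 10^6) = 0.2038 m
Confined: Δh_c = ΔV/(S·A) = 45000/(1.6 × 10^-4 × 3.2 × 10^6) = 87.89 m

Δh_u ≈ 0.204 m; Δh_c ≈ 87.9 m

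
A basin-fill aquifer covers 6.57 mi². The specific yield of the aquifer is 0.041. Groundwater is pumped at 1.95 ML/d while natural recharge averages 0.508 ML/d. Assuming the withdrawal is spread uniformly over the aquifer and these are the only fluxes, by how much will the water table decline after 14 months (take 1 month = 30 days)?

A = 6.57 mi² = 1.702 × 10^7 m²
Net abstraction = 1.95 − 0.508 = 1.442 ML/d
Q_net = 1.442 ML/d = 1442 m³/d
t = 14 months = 420 d
ΔV = Q × t = 1442 m³/d × 420 d = 6.056 × 10^5 m³
Δh = ΔV / (Sy × A) = 6.056 × 10^5 / (0.041 × 1.702 × 10^7) = 0.8681 m

Δh ≈ 0.868 m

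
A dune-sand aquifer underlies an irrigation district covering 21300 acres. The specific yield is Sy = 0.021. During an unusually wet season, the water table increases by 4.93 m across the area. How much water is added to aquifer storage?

A = 21300 acres = 8.62 × 10^7 m²
ΔV = Sy × A × Δh = 0.021 × 8.62 × 10^7 m² × 4.93 m = 8.924 × 10^6 m³

ΔV ≈ 8.92 × 10^6 m³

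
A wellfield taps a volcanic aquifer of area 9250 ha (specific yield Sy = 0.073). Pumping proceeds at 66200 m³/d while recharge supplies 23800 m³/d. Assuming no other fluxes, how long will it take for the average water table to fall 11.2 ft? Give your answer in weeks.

A = 9250 ha = 9.25 × 10^7 m²
Δh = 11.2 ft = 3.414 m
ΔV = Sy × A × Δh = 0.073 × 9.25 × 10^7 × 3.414 = 2.305 × 10^7 m³
Net withdrawal = 66200 − 23800 = 42400 m³/d
t = ΔV / Q = 2.305 × 10^7 m³ / 42400 m³/d = 543.7 d
t = 543.7 d ≈ 77.67 weeks

t ≈ 77.7 weeks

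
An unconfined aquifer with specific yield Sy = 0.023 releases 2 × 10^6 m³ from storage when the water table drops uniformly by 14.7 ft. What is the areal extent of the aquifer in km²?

Δh = 14.7 ft = 4.481 m
A = ΔV / (Sy × Δh) = 2 × 10^6 / (0.023 × 4.481) = 1.941 × 10^7 m²
A = 1.941 × 10^7 m² = 19.41 km²

A ≈ 19.4 km²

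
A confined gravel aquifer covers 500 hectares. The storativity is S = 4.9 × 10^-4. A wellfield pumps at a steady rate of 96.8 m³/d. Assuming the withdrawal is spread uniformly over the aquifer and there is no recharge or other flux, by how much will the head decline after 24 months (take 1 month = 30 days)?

A = 500 hectares = 5 × 10^6 m²
t = 24 months = 720 d
ΔV = Q × t = 96.8 m³/d × 720 d = 69700 m³
Δh = ΔV / (S × A) = 69700 / (4.9 × 10^-4 × 5 × 10^6) = 28.45 m

Δh ≈ 28.4 m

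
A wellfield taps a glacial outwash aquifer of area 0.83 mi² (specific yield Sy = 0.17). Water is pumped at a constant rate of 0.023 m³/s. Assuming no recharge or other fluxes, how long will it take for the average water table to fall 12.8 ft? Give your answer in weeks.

A = 0.83 mi² = 2.15 × 10^6 m²
Δh = 12.8 ft = 3.901 m
ΔV = Sy × A × Δh = 0.17 × 2.15 × 10^6 × 3.901 = 1.426 × 10^6 m³
Q = 0.023 m³/s = 1987 m³/d
t = ΔV / Q = 1.426 × 10^6 m³ / 1987 m³/d = 717.5 d
t = 717.5 d ≈ 102.5 weeks

t ≈ 102 weeks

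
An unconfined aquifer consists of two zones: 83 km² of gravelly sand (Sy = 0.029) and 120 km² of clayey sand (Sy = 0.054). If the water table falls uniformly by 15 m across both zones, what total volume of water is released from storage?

ΔV ≈ 1.33 × 10^8 m³

A₁ = 83 km² = 8.3 × 10^7 m²; A₂ = 120 km² = 1.2 × 10^8 m²
ΔV₁ = 0.029 × 8.3 × 10^7 × 15 = 3.611 × 10^7 m³
ΔV₂ = 0.054 × 1.2 × 10^8 × 15 = 9.72 × 10^7 m³
ΔV = ΔV₁ + ΔV₂ = 1.333 × 10^8 m³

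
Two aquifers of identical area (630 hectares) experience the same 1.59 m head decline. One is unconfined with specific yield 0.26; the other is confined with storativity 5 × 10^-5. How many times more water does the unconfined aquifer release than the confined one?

ΔV_u / ΔV_c ≈ 5200

A = 630 hectares = 6.3 × 10^6 m²
Unconfined: ΔV_u = Sy × A × Δh = 0.26 × 6.3 × 10^6 × 1.59 = 2.604 × 10^6 m³
Confined: ΔV_c = S × A × Δh = 5 × 10^-5 × 6.3 × 10^6 × 1.59 = 500.9 m³
Ratio = ΔV_u / ΔV_c = Sy / S = 0.26 / 5 × 10^-5 = 5200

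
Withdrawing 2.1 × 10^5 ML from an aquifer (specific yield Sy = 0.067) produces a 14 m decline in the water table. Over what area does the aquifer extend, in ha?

A ≈ 22400 ha

ΔV = 2.1 × 10^5 ML = 2.1 × 10^8 m³
A = ΔV / (Sy × Δh) = 2.1 × 10^8 / (0.067 × 14) = 2.239 × 10^8 m²
A = 2.239 × 10^8 m² = 22390 ha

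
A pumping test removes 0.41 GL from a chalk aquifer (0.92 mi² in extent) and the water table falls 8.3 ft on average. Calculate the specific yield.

A = 0.92 mi² = 2.383 × 10^6 m²
Δh = 8.3 ft = 2.53 m
ΔV = 0.41 GL = 4.1 × 10^5 m³
Sy = ΔV / (A × Δh) = 4.1 × 10^5 m³ / (2.383 × 10^6 m² × 2.53 m) = 0.06802

Sy ≈ 0.068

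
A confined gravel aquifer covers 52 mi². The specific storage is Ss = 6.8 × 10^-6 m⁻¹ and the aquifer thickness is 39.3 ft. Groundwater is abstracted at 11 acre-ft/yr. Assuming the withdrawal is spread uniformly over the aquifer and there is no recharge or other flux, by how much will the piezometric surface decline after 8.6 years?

Δh ≈ 10.6 m

b = 39.3 ft = 11.98 m
S = Ss × b = 6.8 × 10^-6 m⁻¹ × 11.98 m = 8.145 × 10^-5
A = 52 mi² = 1.347 × 10^8 m²
Q = 11 acre-ft/yr = 37.17 m³/d
t = 8.6 years = 3139 d
ΔV = Q × t = 37.17 m³/d × 3139 d = 1.167 × 10^5 m³
Δh = ΔV / (S × A) = 1.167 × 10^5 / (8.145 × 10^-5 × 1.347 × 10^8) = 10.64 m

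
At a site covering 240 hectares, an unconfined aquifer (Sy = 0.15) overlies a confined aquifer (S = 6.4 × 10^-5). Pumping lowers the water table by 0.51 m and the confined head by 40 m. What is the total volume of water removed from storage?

A = 240 hectares = 2.4 × 10^6 m²
Unconfined: ΔV_u = Sy × A × Δh_u = 0.15 × 2.4 × 10^6 × 0.51 = 1.836 × 10^5 m³
Confined: ΔV_c = S × A × Δh_c = 6.4 × 10^-5 × 2.4 × 10^6 × 40 = 6144 m³
Total ΔV = 1.836 × 10^5 + 6144 = 1.897 × 10^5 m³

ΔV ≈ 1.9 × 10^5 m³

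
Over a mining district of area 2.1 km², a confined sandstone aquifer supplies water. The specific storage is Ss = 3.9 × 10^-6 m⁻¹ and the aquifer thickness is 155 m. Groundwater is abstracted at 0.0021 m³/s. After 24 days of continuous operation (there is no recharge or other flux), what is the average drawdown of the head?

Δh ≈ 3.43 m

S = Ss × b = 3.9 × 10^-6 m⁻¹ × 155 m = 6.045 × 10^-4
A = 2.1 km² = 2.1 × 10^6 m²
Q = 0.0021 m³/s = 181.4 m³/d
ΔV = Q × t = 181.4 m³/d × 24 d = 4355 m³
Δh = ΔV / (S × A) = 4355 / (6.045 × 10^-4 × 2.1 × 10^6) = 3.43 m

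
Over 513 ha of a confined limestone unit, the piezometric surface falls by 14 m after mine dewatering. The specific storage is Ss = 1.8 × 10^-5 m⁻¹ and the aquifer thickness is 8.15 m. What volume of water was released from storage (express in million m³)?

ΔV ≈ 0.0105 million m³

S = Ss × b = 1.8 × 10^-5 m⁻¹ × 8.15 m = 1.467 × 10^-4
A = 513 ha = 5.13 × 10^6 m²
ΔV = S × A × Δh = 1.467 × 10^-4 × 5.13 × 10^6 m² × 14 m = 10540 m³
ΔV = 10540 m³ = 0.01054 million m³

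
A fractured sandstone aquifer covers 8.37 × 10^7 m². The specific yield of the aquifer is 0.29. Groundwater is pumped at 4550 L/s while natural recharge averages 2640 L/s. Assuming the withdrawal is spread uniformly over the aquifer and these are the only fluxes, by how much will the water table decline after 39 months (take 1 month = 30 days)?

Δh ≈ 7.95 m

Net abstraction = 4550 − 2640 = 1910 L/s
Q_net = 1910 L/s = 1.65 × 10^5 m³/d
t = 39 months = 1170 d
ΔV = Q × t = 1.65 × 10^5 m³/d × 1170 d = 1.931 × 10^8 m³
Δh = ΔV / (Sy × A) = 1.931 × 10^8 / (0.29 × 8.37 × 10^7) = 7.954 m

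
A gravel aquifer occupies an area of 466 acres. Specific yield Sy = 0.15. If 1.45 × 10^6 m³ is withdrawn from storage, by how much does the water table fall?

Δh ≈ 5.13 m

A = 466 acres = 1.886 × 10^6 m²
Δh = ΔV / (Sy × A) = 1.45 × 10^6 m³ / (0.15 × 1.886 × 10^6 m²) = 5.126 m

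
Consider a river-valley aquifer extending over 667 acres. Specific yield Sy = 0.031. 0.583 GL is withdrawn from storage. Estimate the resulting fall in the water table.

Δh ≈ 6.97 m

A = 667 acres = 2.699 × 10^6 m²
ΔV = 0.583 GL = 5.83 × 10^5 m³
Δh = ΔV / (Sy × A) = 5.83 × 10^5 m³ / (0.031 × 2.699 × 10^6 m²) = 6.967 m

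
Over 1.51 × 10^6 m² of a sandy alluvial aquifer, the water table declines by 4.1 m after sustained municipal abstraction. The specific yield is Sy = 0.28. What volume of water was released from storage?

ΔV ≈ 1.73 × 10^6 m³

ΔV = Sy × A × Δh = 0.28 × 1.51 × 10^6 m² × 4.1 m = 1.733 × 10^6 m³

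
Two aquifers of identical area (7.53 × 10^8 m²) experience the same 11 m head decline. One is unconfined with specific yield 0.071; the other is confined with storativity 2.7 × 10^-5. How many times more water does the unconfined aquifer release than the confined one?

Unconfined: ΔV_u = Sy × A × Δh = 0.071 × 7.53 × 10^8 × 11 = 5.881 × 10^8 m³
Confined: ΔV_c = S × A × Δh = 2.7 × 10^-5 × 7.53 × 10^8 × 11 = 2.236 × 10^5 m³
Ratio = ΔV_u / ΔV_c = Sy / S = 0.071 / 2.7 × 10^-5 = 2630

ΔV_u / ΔV_c ≈ 2630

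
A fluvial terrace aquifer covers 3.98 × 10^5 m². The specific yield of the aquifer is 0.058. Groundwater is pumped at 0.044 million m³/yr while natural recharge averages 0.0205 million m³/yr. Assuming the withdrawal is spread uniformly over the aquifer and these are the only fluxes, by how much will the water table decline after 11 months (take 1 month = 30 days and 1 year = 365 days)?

Net abstraction = 0.044 − 0.0205 = 0.0235 million m³/yr
Q_net = 0.0235 million m³/yr = 64.38 m³/d
t = 11 months = 330 d
ΔV = Q × t = 64.38 m³/d × 330 d = 21250 m³
Δh = ΔV / (Sy × A) = 21250 / (0.058 × 3.98 × 10^5) = 0.9204 m

Δh ≈ 0.92 m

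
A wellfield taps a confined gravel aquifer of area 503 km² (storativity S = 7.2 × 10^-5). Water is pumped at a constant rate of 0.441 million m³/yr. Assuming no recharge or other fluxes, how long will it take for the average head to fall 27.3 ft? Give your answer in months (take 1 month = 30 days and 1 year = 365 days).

t ≈ 8.31 months

A = 503 km² = 5.03 × 10^8 m²
Δh = 27.3 ft = 8.321 m
ΔV = S × A × Δh = 7.2 × 10^-5 × 5.03 × 10^8 × 8.321 = 3.014 × 10^5 m³
Q = 0.441 million m³/yr = 1208 m³/d
t = ΔV / Q = 3.014 × 10^5 m³ / 1208 m³/d = 249.4 d
t = 249.4 d ≈ 8.314 months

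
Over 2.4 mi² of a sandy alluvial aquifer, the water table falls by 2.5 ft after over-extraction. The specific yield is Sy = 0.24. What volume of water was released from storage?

A = 2.4 mi² = 6.216 × 10^6 m²
Δh = 2.5 ft = 0.762 m
ΔV = Sy × A × Δh = 0.24 × 6.216 × 10^6 m² × 0.762 m = 1.137 × 10^6 m³

ΔV ≈ 1.14 × 10^6 m³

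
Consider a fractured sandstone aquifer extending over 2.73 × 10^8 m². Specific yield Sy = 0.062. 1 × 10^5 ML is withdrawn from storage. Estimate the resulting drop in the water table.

Δh ≈ 5.91 m

ΔV = 1 × 10^5 ML = 1 × 10^8 m³
Δh = ΔV / (Sy × A) = 1 × 10^8 m³ / (0.062 × 2.73 × 10^8 m²) = 5.908 m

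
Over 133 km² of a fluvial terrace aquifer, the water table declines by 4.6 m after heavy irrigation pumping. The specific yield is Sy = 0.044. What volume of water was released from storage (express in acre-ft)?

A = 133 km² = 1.33 × 10^8 m²
ΔV = Sy × A × Δh = 0.044 × 1.33 × 10^8 m² × 4.6 m = 2.692 × 10^7 m³
ΔV = 2.692 × 10^7 m³ = 21820 acre-ft

ΔV ≈ 21800 acre-ft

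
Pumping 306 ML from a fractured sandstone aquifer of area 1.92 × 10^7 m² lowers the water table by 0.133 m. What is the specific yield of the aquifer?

Sy ≈ 0.12

ΔV = 306 ML = 3.06 × 10^5 m³
Sy = ΔV / (A × Δh) = 3.06 × 10^5 m³ / (1.92 × 10^7 m² × 0.133 m) = 0.1198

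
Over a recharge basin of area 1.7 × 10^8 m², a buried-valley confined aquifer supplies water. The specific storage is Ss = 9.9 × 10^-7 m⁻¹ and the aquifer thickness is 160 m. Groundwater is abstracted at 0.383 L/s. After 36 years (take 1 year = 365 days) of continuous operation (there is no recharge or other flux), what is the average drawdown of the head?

S = Ss × b = 9.9 × 10^-7 m⁻¹ × 160 m = 1.584 × 10^-4
Q = 0.383 L/s = 33.09 m³/d
t = 36 years = 13140 d
ΔV = Q × t = 33.09 m³/d × 13140 d = 4.348 × 10^5 m³
Δh = ΔV / (S × A) = 4.348 × 10^5 / (1.584 × 10^-4 × 1.7 × 10^8) = 16.15 m

Δh ≈ 16.1 m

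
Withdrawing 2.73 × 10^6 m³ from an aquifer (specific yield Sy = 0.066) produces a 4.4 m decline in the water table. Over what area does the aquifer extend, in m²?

A ≈ 9.4 × 10^6 m²

A = ΔV / (Sy × Δh) = 2.73 × 10^6 / (0.066 × 4.4) = 9.401 × 10^6 m²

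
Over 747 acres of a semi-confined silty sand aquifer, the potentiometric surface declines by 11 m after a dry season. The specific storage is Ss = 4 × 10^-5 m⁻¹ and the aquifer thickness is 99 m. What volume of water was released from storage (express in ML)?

S = Ss × b = 4 × 10^-5 m⁻¹ × 99 m = 3.96 × 10^-3
A = 747 acres = 3.023 × 10^6 m²
ΔV = S × A × Δh = 0.00396 × 3.023 × 10^6 m² × 11 m = 1.317 × 10^5 m³
ΔV = 1.317 × 10^5 m³ = 131.7 ML

ΔV ≈ 132 ML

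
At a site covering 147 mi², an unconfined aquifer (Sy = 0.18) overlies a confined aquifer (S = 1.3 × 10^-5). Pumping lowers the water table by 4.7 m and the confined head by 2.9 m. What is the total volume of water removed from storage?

ΔV ≈ 3.22 × 10^8 m³

A = 147 mi² = 3.807 × 10^8 m²
Unconfined: ΔV_u = Sy × A × Δh_u = 0.18 × 3.807 × 10^8 × 4.7 = 3.221 × 10^8 m³
Confined: ΔV_c = S × A × Δh_c = 1.3 × 10^-5 × 3.807 × 10^8 × 2.9 = 14350 m³
Total ΔV = 3.221 × 10^8 + 14350 = 3.221 × 10^8 m³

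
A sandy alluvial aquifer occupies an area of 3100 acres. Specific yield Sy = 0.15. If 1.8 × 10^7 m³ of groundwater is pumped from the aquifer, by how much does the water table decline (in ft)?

Δh ≈ 31.4 ft

A = 3100 acres = 1.255 × 10^7 m²
Δh = ΔV / (Sy × A) = 1.8 × 10^7 m³ / (0.15 × 1.255 × 10^7 m²) = 9.565 m
Δh = 9.565 m = 31.38 ft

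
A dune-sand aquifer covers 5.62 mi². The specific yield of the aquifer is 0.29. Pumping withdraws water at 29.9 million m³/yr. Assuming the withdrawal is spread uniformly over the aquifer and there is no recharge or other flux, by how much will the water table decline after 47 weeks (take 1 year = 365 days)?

Δh ≈ 6.38 m

A = 5.62 mi² = 1.456 × 10^7 m²
Q = 29.9 million m³/yr = 81920 m³/d
t = 47 weeks = 329 d
ΔV = Q × t = 81920 m³/d × 329 d = 2.695 × 10^7 m³
Δh = ΔV / (Sy × A) = 2.695 × 10^7 / (0.29 × 1.456 × 10^7) = 6.385 m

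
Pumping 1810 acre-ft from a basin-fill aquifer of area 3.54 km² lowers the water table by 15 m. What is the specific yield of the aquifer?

A = 3.54 km² = 3.54 × 10^6 m²
ΔV = 1810 acre-ft = 2.233 × 10^6 m³
Sy = ΔV / (A × Δh) = 2.233 × 10^6 m³ / (3.54 × 10^6 m² × 15 m) = 0.04205

Sy ≈ 0.042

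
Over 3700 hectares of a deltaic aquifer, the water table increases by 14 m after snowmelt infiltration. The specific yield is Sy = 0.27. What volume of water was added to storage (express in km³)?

ΔV ≈ 0.14 km³

A = 3700 hectares = 3.7 × 10^7 m²
ΔV = Sy × A × Δh = 0.27 × 3.7 × 10^7 m² × 14 m = 1.399 × 10^8 m³
ΔV = 1.399 × 10^8 m³ = 0.1399 km³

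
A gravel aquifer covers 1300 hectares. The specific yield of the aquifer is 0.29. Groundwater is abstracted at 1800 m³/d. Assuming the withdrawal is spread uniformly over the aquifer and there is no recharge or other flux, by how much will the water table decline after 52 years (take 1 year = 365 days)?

A = 1300 hectares = 1.3 × 10^7 m²
t = 52 years = 18980 d
ΔV = Q × t = 1800 m³/d × 18980 d = 3.416 × 10^7 m³
Δh = ΔV / (Sy × A) = 3.416 × 10^7 / (0.29 × 1.3 × 10^7) = 9.062 m

Δh ≈ 9.06 m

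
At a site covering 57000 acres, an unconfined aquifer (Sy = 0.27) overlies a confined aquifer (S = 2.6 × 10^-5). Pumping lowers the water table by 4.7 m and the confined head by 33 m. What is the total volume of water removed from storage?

A = 57000 acres = 2.307 × 10^8 m²
Unconfined: ΔV_u = Sy × A × Δh_u = 0.27 × 2.307 × 10^8 × 4.7 = 2.927 × 10^8 m³
Confined: ΔV_c = S × A × Δh_c = 2.6 × 10^-5 × 2.307 × 10^8 × 33 = 1.979 × 10^5 m³
Total ΔV = 2.927 × 10^8 + 1.979 × 10^5 = 2.929 × 10^8 m³

ΔV ≈ 2.93 × 10^8 m³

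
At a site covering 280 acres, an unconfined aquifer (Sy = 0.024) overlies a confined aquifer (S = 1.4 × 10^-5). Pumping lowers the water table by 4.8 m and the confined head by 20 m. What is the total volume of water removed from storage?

A = 280 acres = 1.133 × 10^6 m²
Unconfined: ΔV_u = Sy × A × Δh_u = 0.024 × 1.133 × 10^6 × 4.8 = 1.305 × 10^5 m³
Confined: ΔV_c = S × A × Δh_c = 1.4 × 10^-5 × 1.133 × 10^6 × 20 = 317.3 m³
Total ΔV = 1.305 × 10^5 + 317.3 = 1.309 × 10^5 m³

ΔV ≈ 1.31 × 10^5 m³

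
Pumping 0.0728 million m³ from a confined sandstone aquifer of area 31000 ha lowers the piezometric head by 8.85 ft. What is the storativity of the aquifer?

S ≈ 8.7 × 10^-5

A = 31000 ha = 3.1 × 10^8 m²
Δh = 8.85 ft = 2.697 m
ΔV = 0.0728 million m³ = 72800 m³
S = ΔV / (A × Δh) = 72800 m³ / (3.1 × 10^8 m² × 2.697 m) = 8.706 × 10^-5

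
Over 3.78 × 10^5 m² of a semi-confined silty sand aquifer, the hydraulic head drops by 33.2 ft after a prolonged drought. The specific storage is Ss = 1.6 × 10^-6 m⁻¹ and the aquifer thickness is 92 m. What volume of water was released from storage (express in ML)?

ΔV ≈ 0.563 ML

S = Ss × b = 1.6 × 10^-6 m⁻¹ × 92 m = 1.472 × 10^-4
Δh = 33.2 ft = 10.12 m
ΔV = S × A × Δh = 1.472 × 10^-4 × 3.78 × 10^5 m² × 10.12 m = 563.1 m³
ΔV = 563.1 m³ = 0.5631 ML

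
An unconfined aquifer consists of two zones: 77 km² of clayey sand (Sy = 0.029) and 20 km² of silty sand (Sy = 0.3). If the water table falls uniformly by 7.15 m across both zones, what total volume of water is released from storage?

ΔV ≈ 5.89 × 10^7 m³

A₁ = 77 km² = 7.7 × 10^7 m²; A₂ = 20 km² = 2 × 10^7 m²
ΔV₁ = 0.029 × 7.7 × 10^7 × 7.15 = 1.597 × 10^7 m³
ΔV₂ = 0.3 × 2 × 10^7 × 7.15 = 4.29 × 10^7 m³
ΔV = ΔV₁ + ΔV₂ = 5.887 × 10^7 m³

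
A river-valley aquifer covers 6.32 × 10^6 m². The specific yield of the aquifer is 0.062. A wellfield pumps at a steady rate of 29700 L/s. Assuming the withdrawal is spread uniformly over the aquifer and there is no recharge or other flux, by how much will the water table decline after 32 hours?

Q = 29700 L/s = 2.566 × 10^6 m³/d
t = 32 hours = 1.333 d
ΔV = Q × t = 2.566 × 10^6 m³/d × 1.333 d = 3.421 × 10^6 m³
Δh = ΔV / (Sy × A) = 3.421 × 10^6 / (0.062 × 6.32 × 10^6) = 8.732 m

Δh ≈ 8.73 m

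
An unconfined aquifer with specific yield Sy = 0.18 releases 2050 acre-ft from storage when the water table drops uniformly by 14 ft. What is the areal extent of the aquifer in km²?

Δh = 14 ft = 4.267 m
ΔV = 2050 acre-ft = 2.529 × 10^6 m³
A = ΔV / (Sy × Δh) = 2.529 × 10^6 / (0.18 × 4.267) = 3.292 × 10^6 m²
A = 3.292 × 10^6 m² = 3.292 km²

A ≈ 3.29 km²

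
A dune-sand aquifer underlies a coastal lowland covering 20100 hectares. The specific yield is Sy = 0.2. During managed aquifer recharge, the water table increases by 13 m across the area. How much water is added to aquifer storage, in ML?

A = 20100 hectares = 2.01 × 10^8 m²
ΔV = Sy × A × Δh = 0.2 × 2.01 × 10^8 m² × 13 m = 5.226 × 10^8 m³
ΔV = 5.226 × 10^8 m³ = 5.226 × 10^5 ML

ΔV ≈ 5.23 × 10^5 ML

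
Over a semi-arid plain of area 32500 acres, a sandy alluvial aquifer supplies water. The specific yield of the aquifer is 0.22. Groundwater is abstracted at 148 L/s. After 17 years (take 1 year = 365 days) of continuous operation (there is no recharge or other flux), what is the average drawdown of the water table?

A = 32500 acres = 1.315 × 10^8 m²
Q = 148 L/s = 12790 m³/d
t = 17 years = 6205 d
ΔV = Q × t = 12790 m³/d × 6205 d = 7.934 × 10^7 m³
Δh = ΔV / (Sy × A) = 7.934 × 10^7 / (0.22 × 1.315 × 10^8) = 2.742 m

Δh ≈ 2.74 m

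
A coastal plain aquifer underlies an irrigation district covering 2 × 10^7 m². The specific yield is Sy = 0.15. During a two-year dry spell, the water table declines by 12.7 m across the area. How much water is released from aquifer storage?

ΔV = Sy × A × Δh = 0.15 × 2 × 10^7 m² × 12.7 m = 3.81 × 10^7 m³

ΔV ≈ 3.81 × 10^7 m³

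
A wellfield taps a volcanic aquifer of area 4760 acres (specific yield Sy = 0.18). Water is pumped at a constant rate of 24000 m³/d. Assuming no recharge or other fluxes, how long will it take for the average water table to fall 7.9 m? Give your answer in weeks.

A = 4760 acres = 1.926 × 10^7 m²
ΔV = Sy × A × Δh = 0.18 × 1.926 × 10^7 × 7.9 = 2.739 × 10^7 m³
t = ΔV / Q = 2.739 × 10^7 m³ / 24000 m³/d = 1141 d
t = 1141 d ≈ 163 weeks

t ≈ 163 weeks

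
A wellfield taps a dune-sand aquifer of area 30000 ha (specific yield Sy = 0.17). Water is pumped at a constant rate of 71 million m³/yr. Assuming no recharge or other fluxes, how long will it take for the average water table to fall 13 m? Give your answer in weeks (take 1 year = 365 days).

t ≈ 487 weeks

A = 30000 ha = 3 × 10^8 m²
ΔV = Sy × A × Δh = 0.17 × 3 × 10^8 × 13 = 6.63 × 10^8 m³
Q = 71 million m³/yr = 1.945 × 10^5 m³/d
t = ΔV / Q = 6.63 × 10^8 m³ / 1.945 × 10^5 m³/d = 3408 d
t = 3408 d ≈ 486.9 weeks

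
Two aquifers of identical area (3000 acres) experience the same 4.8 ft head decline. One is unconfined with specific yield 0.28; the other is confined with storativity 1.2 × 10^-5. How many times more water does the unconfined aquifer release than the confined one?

A = 3000 acres = 1.214 × 10^7 m²
Δh = 4.8 ft = 1.463 m
Unconfined: ΔV_u = Sy × A × Δh = 0.28 × 1.214 × 10^7 × 1.463 = 4.973 × 10^6 m³
Confined: ΔV_c = S × A × Δh = 1.2 × 10^-5 × 1.214 × 10^7 × 1.463 = 213.1 m³
Ratio = ΔV_u / ΔV_c = Sy / S = 0.28 / 1.2 × 10^-5 = 23330

ΔV_u / ΔV_c ≈ 23300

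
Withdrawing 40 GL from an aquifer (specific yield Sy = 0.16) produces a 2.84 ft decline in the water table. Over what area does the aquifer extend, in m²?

Δh = 2.84 ft = 0.8656 m
ΔV = 40 GL = 4 × 10^7 m³
A = ΔV / (Sy × Δh) = 4 × 10^7 / (0.16 × 0.8656) = 2.888 × 10^8 m²

A ≈ 2.89 × 10^8 m²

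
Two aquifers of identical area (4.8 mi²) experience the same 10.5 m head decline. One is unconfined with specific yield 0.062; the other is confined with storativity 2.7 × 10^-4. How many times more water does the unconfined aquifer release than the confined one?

ΔV_u / ΔV_c ≈ 230

A = 4.8 mi² = 1.243 × 10^7 m²
Unconfined: ΔV_u = Sy × A × Δh = 0.062 × 1.243 × 10^7 × 10.5 = 8.093 × 10^6 m³
Confined: ΔV_c = S × A × Δh = 2.7 × 10^-4 × 1.243 × 10^7 × 10.5 = 35240 m³
Ratio = ΔV_u / ΔV_c = Sy / S = 0.062 / 2.7 × 10^-4 = 229.6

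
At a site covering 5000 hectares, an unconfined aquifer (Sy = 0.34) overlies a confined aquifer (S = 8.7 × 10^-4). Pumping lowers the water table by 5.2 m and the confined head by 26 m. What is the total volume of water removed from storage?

ΔV ≈ 8.95 × 10^7 m³

A = 5000 hectares = 5 × 10^7 m²
Unconfined: ΔV_u = Sy × A × Δh_u = 0.34 × 5 × 10^7 × 5.2 = 8.84 × 10^7 m³
Confined: ΔV_c = S × A × Δh_c = 8.7 × 10^-4 × 5 × 10^7 × 26 = 1.131 × 10^6 m³
Total ΔV = 8.84 × 10^7 + 1.131 × 10^6 = 8.953 × 10^7 m³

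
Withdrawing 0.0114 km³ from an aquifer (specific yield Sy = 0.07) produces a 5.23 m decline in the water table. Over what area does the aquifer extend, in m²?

A ≈ 3.11 × 10^7 m²

ΔV = 0.0114 km³ = 1.14 × 10^7 m³
A = ΔV / (Sy × Δh) = 1.14 × 10^7 / (0.07 × 5.23) = 3.114 × 10^7 m²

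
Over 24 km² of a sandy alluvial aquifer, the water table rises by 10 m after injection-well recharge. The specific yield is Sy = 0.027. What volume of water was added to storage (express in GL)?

ΔV ≈ 6.48 GL

A = 24 km² = 2.4 × 10^7 m²
ΔV = Sy × A × Δh = 0.027 × 2.4 × 10^7 m² × 10 m = 6.48 × 10^6 m³
ΔV = 6.48 × 10^6 m³ = 6.48 GL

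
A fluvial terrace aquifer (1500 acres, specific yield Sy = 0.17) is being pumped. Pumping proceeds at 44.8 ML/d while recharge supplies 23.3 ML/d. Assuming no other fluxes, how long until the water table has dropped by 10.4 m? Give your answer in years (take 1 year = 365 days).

t ≈ 1.37 years

A = 1500 acres = 6.07 × 10^6 m²
ΔV = Sy × A × Δh = 0.17 × 6.07 × 10^6 × 10.4 = 1.073 × 10^7 m³
Net withdrawal = 44.8 − 23.3 = 21.5 ML/d = 21500 m³/d
t = ΔV / Q = 1.073 × 10^7 m³ / 21500 m³/d = 499.2 d
t = 499.2 d ≈ 1.368 years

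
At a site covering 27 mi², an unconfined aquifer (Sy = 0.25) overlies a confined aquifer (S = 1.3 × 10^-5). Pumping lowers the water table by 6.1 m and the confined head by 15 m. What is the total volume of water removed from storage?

ΔV ≈ 1.07 × 10^8 m³

A = 27 mi² = 6.993 × 10^7 m²
Unconfined: ΔV_u = Sy × A × Δh_u = 0.25 × 6.993 × 10^7 × 6.1 = 1.066 × 10^8 m³
Confined: ΔV_c = S × A × Δh_c = 1.3 × 10^-5 × 6.993 × 10^7 × 15 = 13640 m³
Total ΔV = 1.066 × 10^8 + 13640 = 1.067 × 10^8 m³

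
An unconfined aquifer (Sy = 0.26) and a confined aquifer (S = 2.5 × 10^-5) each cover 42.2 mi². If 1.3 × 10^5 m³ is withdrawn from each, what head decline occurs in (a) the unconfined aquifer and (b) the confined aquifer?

A = 42.2 mi² = 1.093 × 10^8 m²
Unconfined: Δh_u = ΔV/(Sy·A) = 1.3 × 10^5/(0.26 × 1.093 × 10^8) = 0.004575 m
Confined: Δh_c = ΔV/(S·A) = 1.3 × 10^5/(2.5 × 10^-5 × 1.093 × 10^8) = 47.58 m

Δh_u ≈ 0.00457 m; Δh_c ≈ 47.6 m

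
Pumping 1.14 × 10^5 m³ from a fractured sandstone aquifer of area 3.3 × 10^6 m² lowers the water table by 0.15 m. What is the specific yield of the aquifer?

Sy = ΔV / (A × Δh) = 1.14 × 10^5 m³ / (3.3 × 10^6 m² × 0.15 m) = 0.2303

Sy ≈ 0.23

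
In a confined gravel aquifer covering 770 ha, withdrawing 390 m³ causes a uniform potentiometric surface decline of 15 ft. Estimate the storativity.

A = 770 ha = 7.7 × 10^6 m²
Δh = 15 ft = 4.572 m
S = ΔV / (A × Δh) = 390 m³ / (7.7 × 10^6 m² × 4.572 m) = 1.108 × 10^-5

S ≈ 1.1 × 10^-5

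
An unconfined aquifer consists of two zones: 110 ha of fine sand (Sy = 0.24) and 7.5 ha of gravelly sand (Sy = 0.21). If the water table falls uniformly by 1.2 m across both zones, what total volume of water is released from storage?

A₁ = 110 ha = 1.1 × 10^6 m²; A₂ = 7.5 ha = 75000 m²
ΔV₁ = 0.24 × 1.1 × 10^6 × 1.2 = 3.168 × 10^5 m³
ΔV₂ = 0.21 × 75000 × 1.2 = 18900 m³
ΔV = ΔV₁ + ΔV₂ = 3.357 × 10^5 m³

ΔV ≈ 3.36 × 10^5 m³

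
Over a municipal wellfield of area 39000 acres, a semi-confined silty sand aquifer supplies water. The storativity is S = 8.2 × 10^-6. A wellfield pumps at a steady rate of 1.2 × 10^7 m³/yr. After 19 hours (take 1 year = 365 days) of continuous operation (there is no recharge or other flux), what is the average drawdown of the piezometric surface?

A = 39000 acres = 1.578 × 10^8 m²
Q = 1.2 × 10^7 m³/yr = 32880 m³/d
t = 19 hours = 0.7917 d
ΔV = Q × t = 32880 m³/d × 0.7917 d = 26030 m³
Δh = ΔV / (S × A) = 26030 / (8.2 × 10^-6 × 1.578 × 10^8) = 20.11 m

Δh ≈ 20.1 m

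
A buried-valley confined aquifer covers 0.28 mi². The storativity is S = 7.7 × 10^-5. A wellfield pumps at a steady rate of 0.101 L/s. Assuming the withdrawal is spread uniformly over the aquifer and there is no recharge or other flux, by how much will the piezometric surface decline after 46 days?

A = 0.28 mi² = 7.252 × 10^5 m²
Q = 0.101 L/s = 8.726 m³/d
ΔV = Q × t = 8.726 m³/d × 46 d = 401.4 m³
Δh = ΔV / (S × A) = 401.4 / (7.7 × 10^-5 × 7.252 × 10^5) = 7.189 m

Δh ≈ 7.19 m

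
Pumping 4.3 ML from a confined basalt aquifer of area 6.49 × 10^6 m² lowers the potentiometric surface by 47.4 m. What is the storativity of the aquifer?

ΔV = 4.3 ML = 4300 m³
S = ΔV / (A × Δh) = 4300 m³ / (6.49 × 10^6 m² × 47.4 m) = 1.398 × 10^-5

S ≈ 1.4 × 10^-5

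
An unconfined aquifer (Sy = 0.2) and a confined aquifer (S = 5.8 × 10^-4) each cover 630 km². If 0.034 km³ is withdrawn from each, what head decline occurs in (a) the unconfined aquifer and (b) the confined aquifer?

A = 630 km² = 6.3 × 10^8 m²
ΔV = 0.034 km³ = 3.4 × 10^7 m³
Unconfined: Δh_u = ΔV/(Sy·A) = 3.4 × 10^7/(0.2 × 6.3 × 10^8) = 0.2698 m
Confined: Δh_c = ΔV/(S·A) = 3.4 × 10^7/(5.8 × 10^-4 × 6.3 × 10^8) = 93.05 m

Δh_u ≈ 0.27 m; Δh_c ≈ 93 m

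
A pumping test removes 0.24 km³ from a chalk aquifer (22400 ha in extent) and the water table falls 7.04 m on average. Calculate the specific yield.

Sy ≈ 0.15

A = 22400 ha = 2.24 × 10^8 m²
ΔV = 0.24 km³ = 2.4 × 10^8 m³
Sy = ΔV / (A × Δh) = 2.4 × 10^8 m³ / (2.24 × 10^8 m² × 7.04 m) = 0.1522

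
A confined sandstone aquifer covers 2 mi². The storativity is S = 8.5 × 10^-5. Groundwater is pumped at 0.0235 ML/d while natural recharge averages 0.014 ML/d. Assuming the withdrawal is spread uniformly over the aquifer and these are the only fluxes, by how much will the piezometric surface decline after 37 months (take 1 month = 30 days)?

Δh ≈ 23.9 m

A = 2 mi² = 5.18 × 10^6 m²
Net abstraction = 0.0235 − 0.014 = 0.0095 ML/d
Q_net = 0.0095 ML/d = 9.5 m³/d
t = 37 months = 1110 d
ΔV = Q × t = 9.5 m³/d × 1110 d = 10540 m³
Δh = ΔV / (S × A) = 10540 / (8.5 × 10^-5 × 5.18 × 10^6) = 23.95 m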